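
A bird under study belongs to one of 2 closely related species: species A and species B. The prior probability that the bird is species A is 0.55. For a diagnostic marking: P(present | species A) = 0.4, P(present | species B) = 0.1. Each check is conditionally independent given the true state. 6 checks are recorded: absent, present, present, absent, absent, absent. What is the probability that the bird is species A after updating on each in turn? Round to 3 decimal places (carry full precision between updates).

0.794

Each posterior becomes the prior for the next update.
After 'absent': P(species A) = 0.6·0.5500 / (0.6·0.5500 + 0.9·0.4500) ≈ 0.4490
After 'present': P(species A) = 0.4·0.4490 / (0.4·0.4490 + 0.1·0.5510) ≈ 0.7652
After 'present': P(species A) = 0.4·0.7652 / (0.4·0.7652 + 0.1·0.2348) ≈ 0.9288
After 'absent': P(species A) = 0.6·0.9288 / (0.6·0.9288 + 0.9·0.0712) ≈ 0.8968
After 'absent': P(species A) = 0.6·0.8968 / (0.6·0.8968 + 0.9·0.1032) ≈ 0.8528
After 'absent': P(species A) = 0.6·0.8528 / (0.6·0.8528 + 0.9·0.1472) ≈ 0.7944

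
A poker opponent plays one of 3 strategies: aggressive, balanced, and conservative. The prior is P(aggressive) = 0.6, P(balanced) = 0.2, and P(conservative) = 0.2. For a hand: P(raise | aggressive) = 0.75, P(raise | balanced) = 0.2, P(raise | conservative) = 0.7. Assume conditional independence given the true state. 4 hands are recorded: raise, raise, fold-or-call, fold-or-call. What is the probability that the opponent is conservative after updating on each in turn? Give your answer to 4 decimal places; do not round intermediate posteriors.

0.2518

Each posterior becomes the prior for the next update.
After 'raise': normaliser = 0.75·0.6000 + 0.2·0.2000 + 0.7·0.2000; P(aggressive) ≈ 0.7143, P(balanced) ≈ 0.0635, P(conservative) ≈ 0.2222
After 'raise': normaliser = 0.75·0.7143 + 0.2·0.0635 + 0.7·0.2222; P(aggressive) ≈ 0.7610, P(balanced) ≈ 0.0180, P(conservative) ≈ 0.2210
After 'fold-or-call': normaliser = 0.25·0.7610 + 0.8·0.0180 + 0.3·0.2210; P(aggressive) ≈ 0.7021, P(balanced) ≈ 0.0533, P(conservative) ≈ 0.2446
After 'fold-or-call': normaliser = 0.25·0.7021 + 0.8·0.0533 + 0.3·0.2446; P(aggressive) ≈ 0.6021, P(balanced) ≈ 0.1461, P(conservative) ≈ 0.2518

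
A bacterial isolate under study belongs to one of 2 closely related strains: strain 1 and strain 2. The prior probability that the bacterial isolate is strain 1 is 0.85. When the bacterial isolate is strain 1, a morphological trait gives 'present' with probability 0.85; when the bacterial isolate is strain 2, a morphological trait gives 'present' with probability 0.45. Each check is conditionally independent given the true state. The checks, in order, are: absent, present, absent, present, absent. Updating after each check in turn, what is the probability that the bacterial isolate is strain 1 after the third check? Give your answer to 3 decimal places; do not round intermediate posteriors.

0.443

Each posterior becomes the prior for the next update.
After 'absent': P(strain 1) = 0.15·0.8500 / (0.15·0.8500 + 0.55·0.1500) ≈ 0.6071
After 'present': P(strain 1) = 0.85·0.6071 / (0.85·0.6071 + 0.45·0.3929) ≈ 0.7448
After 'absent': P(strain 1) = 0.15·0.7448 / (0.15·0.7448 + 0.55·0.2552) ≈ 0.4433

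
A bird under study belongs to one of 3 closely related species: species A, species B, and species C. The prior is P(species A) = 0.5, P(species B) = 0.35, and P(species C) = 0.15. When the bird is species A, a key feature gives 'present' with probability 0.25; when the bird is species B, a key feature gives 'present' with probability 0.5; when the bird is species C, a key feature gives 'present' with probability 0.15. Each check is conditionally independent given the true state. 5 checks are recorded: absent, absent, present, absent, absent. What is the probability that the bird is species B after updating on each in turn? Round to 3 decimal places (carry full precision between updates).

0.176

After 'absent': normaliser = 0.75·0.5000 + 0.5·0.3500 + 0.85·0.1500; P(species A) ≈ 0.5535, P(species B) ≈ 0.2583, P(species C) ≈ 0.1882
After 'absent': normaliser = 0.75·0.5535 + 0.5·0.2583 + 0.85·0.1882; P(species A) ≈ 0.5895, P(species B) ≈ 0.1834, P(species C) ≈ 0.2271
After 'present': normaliser = 0.25·0.5895 + 0.5·0.1834 + 0.15·0.2271; P(species A) ≈ 0.5395, P(species B) ≈ 0.3357, P(species C) ≈ 0.1247
After 'absent': normaliser = 0.75·0.5395 + 0.5·0.3357 + 0.85·0.1247; P(species A) ≈ 0.5964, P(species B) ≈ 0.2474, P(species C) ≈ 0.1563
After 'absent': normaliser = 0.75·0.5964 + 0.5·0.2474 + 0.85·0.1563; P(species A) ≈ 0.6355, P(species B) ≈ 0.1757, P(species C) ≈ 0.1887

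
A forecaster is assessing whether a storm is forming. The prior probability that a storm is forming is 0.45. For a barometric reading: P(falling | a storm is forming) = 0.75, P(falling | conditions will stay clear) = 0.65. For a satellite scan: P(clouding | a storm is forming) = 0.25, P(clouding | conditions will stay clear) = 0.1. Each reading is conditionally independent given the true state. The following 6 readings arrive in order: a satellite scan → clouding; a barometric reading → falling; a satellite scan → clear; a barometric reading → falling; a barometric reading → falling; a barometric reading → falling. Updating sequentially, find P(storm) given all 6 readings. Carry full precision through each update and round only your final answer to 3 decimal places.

Apply Bayes' rule sequentially, carrying P(storm) forward.
After a satellite scan='clouding': P(storm) = 0.25·0.4500 / (0.25·0.4500 + 0.1·0.5500) ≈ 0.6716
After a barometric reading='falling': P(storm) = 0.75·0.6716 / (0.75·0.6716 + 0.65·0.3284) ≈ 0.7024
After a satellite scan='clear': P(storm) = 0.75·0.7024 / (0.75·0.7024 + 0.9·0.2976) ≈ 0.6629
After a barometric reading='falling': P(storm) = 0.75·0.6629 / (0.75·0.6629 + 0.65·0.3371) ≈ 0.6941
After a barometric reading='falling': P(storm) = 0.75·0.6941 / (0.75·0.6941 + 0.65·0.3059) ≈ 0.7236
After a barometric reading='falling': P(storm) = 0.75·0.7236 / (0.75·0.7236 + 0.65·0.2764) ≈ 0.7513

0.751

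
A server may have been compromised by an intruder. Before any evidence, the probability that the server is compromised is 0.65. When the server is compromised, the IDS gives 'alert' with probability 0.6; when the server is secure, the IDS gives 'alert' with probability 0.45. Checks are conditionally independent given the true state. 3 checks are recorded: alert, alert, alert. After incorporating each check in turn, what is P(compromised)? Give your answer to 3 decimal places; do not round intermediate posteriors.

0.815

After 'alert': P(compromised) = 0.6·0.6500 / (0.6·0.6500 + 0.45·0.3500) ≈ 0.7123
After 'alert': P(compromised) = 0.6·0.7123 / (0.6·0.7123 + 0.45·0.2877) ≈ 0.7675
After 'alert': P(compromised) = 0.6·0.7675 / (0.6·0.7675 + 0.45·0.2325) ≈ 0.8149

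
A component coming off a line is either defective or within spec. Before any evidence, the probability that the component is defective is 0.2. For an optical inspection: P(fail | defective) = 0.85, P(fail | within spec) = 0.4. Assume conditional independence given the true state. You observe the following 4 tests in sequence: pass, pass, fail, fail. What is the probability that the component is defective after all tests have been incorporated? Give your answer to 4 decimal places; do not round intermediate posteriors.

Apply Bayes' rule sequentially, carrying P(defective) forward.
After 'pass': P(defective) = 0.15·0.2000 / (0.15·0.2000 + 0.6·0.8000) ≈ 0.0588
After 'pass': P(defective) = 0.15·0.0588 / (0.15·0.0588 + 0.6·0.9412) ≈ 0.0154
After 'fail': P(defective) = 0.85·0.0154 / (0.85·0.0154 + 0.4·0.9846) ≈ 0.0321
After 'fail': P(defective) = 0.85·0.0321 / (0.85·0.0321 + 0.4·0.9679) ≈ 0.0659

0.0659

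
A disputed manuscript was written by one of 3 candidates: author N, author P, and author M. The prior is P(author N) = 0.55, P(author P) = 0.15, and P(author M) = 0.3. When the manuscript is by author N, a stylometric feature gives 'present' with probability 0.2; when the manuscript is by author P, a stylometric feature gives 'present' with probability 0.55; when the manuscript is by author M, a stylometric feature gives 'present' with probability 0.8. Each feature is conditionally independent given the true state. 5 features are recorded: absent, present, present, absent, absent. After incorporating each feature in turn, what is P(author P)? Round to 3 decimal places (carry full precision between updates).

0.244

After 'absent': normaliser = 0.8·0.5500 + 0.45·0.1500 + 0.2·0.3000; P(author N) ≈ 0.7753, P(author P) ≈ 0.1189, P(author M) ≈ 0.1057
After 'present': normaliser = 0.2·0.7753 + 0.55·0.1189 + 0.8·0.1057; P(author N) ≈ 0.5083, P(author P) ≈ 0.2144, P(author M) ≈ 0.2773
After 'present': normaliser = 0.2·0.5083 + 0.55·0.2144 + 0.8·0.2773; P(author N) ≈ 0.2303, P(author P) ≈ 0.2672, P(author M) ≈ 0.5025
After 'absent': normaliser = 0.8·0.2303 + 0.45·0.2672 + 0.2·0.5025; P(author N) ≈ 0.4550, P(author P) ≈ 0.2969, P(author M) ≈ 0.2482
After 'absent': normaliser = 0.8·0.4550 + 0.45·0.2969 + 0.2·0.2482; P(author N) ≈ 0.6651, P(author P) ≈ 0.2442, P(author M) ≈ 0.0907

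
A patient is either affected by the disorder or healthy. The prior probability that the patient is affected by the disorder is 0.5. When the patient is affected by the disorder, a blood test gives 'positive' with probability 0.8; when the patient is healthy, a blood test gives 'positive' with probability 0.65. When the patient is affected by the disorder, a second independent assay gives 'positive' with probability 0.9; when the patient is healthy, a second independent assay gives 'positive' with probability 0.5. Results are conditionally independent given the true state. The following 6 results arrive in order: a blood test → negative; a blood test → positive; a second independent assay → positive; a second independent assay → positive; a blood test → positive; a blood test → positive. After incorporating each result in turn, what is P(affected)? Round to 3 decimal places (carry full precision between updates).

0.775

After a blood test='negative': P(affected) = 0.2·0.5000 / (0.2·0.5000 + 0.35·0.5000) ≈ 0.3636
After a blood test='positive': P(affected) = 0.8·0.3636 / (0.8·0.3636 + 0.65·0.6364) ≈ 0.4129
After a second independent assay='positive': P(affected) = 0.9·0.4129 / (0.9·0.4129 + 0.5·0.5871) ≈ 0.5587
After a second independent assay='positive': P(affected) = 0.9·0.5587 / (0.9·0.5587 + 0.5·0.4413) ≈ 0.6950
After a blood test='positive': P(affected) = 0.8·0.6950 / (0.8·0.6950 + 0.65·0.3050) ≈ 0.7372
After a blood test='positive': P(affected) = 0.8·0.7372 / (0.8·0.7372 + 0.65·0.2628) ≈ 0.7754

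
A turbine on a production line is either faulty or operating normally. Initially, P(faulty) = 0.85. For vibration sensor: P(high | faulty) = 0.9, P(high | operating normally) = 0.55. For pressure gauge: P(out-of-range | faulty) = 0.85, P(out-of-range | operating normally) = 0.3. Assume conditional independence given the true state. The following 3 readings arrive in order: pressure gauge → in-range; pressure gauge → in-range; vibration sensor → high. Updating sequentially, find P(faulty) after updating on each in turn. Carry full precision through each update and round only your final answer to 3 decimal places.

After pressure gauge='in-range': P(faulty) = 0.15·0.8500 / (0.15·0.8500 + 0.7·0.1500) ≈ 0.5484
After pressure gauge='in-range': P(faulty) = 0.15·0.5484 / (0.15·0.5484 + 0.7·0.4516) ≈ 0.2065
After vibration sensor='high': P(faulty) = 0.9·0.2065 / (0.9·0.2065 + 0.55·0.7935) ≈ 0.2986

0.299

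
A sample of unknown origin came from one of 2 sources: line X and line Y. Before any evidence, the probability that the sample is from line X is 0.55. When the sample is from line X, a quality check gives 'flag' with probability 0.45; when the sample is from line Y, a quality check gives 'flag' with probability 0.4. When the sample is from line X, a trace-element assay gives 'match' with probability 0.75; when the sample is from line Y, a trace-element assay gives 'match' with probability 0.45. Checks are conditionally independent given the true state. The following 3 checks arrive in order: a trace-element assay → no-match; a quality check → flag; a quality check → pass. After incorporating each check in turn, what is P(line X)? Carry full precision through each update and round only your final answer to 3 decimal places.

0.364

Each posterior becomes the prior for the next update.
After a trace-element assay='no-match': P(line X) = 0.25·0.5500 / (0.25·0.5500 + 0.55·0.4500) ≈ 0.3571
After a quality check='flag': P(line X) = 0.45·0.3571 / (0.45·0.3571 + 0.4·0.6429) ≈ 0.3846
After a quality check='pass': P(line X) = 0.55·0.3846 / (0.55·0.3846 + 0.6·0.6154) ≈ 0.3642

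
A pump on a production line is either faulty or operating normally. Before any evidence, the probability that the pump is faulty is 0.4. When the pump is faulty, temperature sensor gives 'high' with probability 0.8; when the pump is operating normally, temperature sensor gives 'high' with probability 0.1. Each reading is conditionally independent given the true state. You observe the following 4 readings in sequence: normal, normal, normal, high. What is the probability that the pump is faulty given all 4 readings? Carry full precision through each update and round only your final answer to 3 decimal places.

0.055

After 'normal': P(faulty) = 0.2·0.4000 / (0.2·0.4000 + 0.9·0.6000) ≈ 0.1290
After 'normal': P(faulty) = 0.2·0.1290 / (0.2·0.1290 + 0.9·0.8710) ≈ 0.0319
After 'normal': P(faulty) = 0.2·0.0319 / (0.2·0.0319 + 0.9·0.9681) ≈ 0.0073
After 'high': P(faulty) = 0.8·0.0073 / (0.8·0.0073 + 0.1·0.9927) ≈ 0.0553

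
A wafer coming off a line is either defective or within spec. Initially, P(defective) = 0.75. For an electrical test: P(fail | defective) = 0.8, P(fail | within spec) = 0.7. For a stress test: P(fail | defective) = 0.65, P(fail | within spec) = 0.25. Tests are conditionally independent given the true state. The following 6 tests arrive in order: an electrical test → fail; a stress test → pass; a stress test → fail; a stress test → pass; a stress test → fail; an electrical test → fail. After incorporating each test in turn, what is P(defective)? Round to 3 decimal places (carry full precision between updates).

0.852

After an electrical test='fail': P(defective) = 0.8·0.7500 / (0.8·0.7500 + 0.7·0.2500) ≈ 0.7742
After a stress test='pass': P(defective) = 0.35·0.7742 / (0.35·0.7742 + 0.75·0.2258) ≈ 0.6154
After a stress test='fail': P(defective) = 0.65·0.6154 / (0.65·0.6154 + 0.25·0.3846) ≈ 0.8062
After a stress test='pass': P(defective) = 0.35·0.8062 / (0.35·0.8062 + 0.75·0.1938) ≈ 0.6600
After a stress test='fail': P(defective) = 0.65·0.6600 / (0.65·0.6600 + 0.25·0.3400) ≈ 0.8346
After an electrical test='fail': P(defective) = 0.8·0.8346 / (0.8·0.8346 + 0.7·0.1654) ≈ 0.8523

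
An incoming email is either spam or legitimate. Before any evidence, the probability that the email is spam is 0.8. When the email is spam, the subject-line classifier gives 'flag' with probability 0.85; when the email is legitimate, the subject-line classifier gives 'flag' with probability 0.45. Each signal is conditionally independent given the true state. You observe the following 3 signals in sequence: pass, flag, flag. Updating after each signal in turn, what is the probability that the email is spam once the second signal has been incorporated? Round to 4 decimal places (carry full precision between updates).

Each posterior becomes the prior for the next update.
After 'pass': P(spam) = 0.15·0.8000 / (0.15·0.8000 + 0.55·0.2000) ≈ 0.5217
After 'flag': P(spam) = 0.85·0.5217 / (0.85·0.5217 + 0.45·0.4783) ≈ 0.6733

0.6733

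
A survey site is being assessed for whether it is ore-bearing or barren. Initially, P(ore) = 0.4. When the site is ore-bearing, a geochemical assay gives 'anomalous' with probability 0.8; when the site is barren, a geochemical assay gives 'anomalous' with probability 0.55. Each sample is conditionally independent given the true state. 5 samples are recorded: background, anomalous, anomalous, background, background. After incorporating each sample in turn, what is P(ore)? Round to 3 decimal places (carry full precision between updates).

0.110

After 'background': P(ore) = 0.2·0.4000 / (0.2·0.4000 + 0.45·0.6000) ≈ 0.2286
After 'anomalous': P(ore) = 0.8·0.2286 / (0.8·0.2286 + 0.55·0.7714) ≈ 0.3012
After 'anomalous': P(ore) = 0.8·0.3012 / (0.8·0.3012 + 0.55·0.6988) ≈ 0.3853
After 'background': P(ore) = 0.2·0.3853 / (0.2·0.3853 + 0.45·0.6147) ≈ 0.2179
After 'background': P(ore) = 0.2·0.2179 / (0.2·0.2179 + 0.45·0.7821) ≈ 0.1102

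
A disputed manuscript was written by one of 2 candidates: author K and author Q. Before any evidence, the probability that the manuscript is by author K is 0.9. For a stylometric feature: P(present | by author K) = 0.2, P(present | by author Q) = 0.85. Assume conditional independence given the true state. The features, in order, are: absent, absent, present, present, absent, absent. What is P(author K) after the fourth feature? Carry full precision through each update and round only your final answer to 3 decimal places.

0.934

After 'absent': P(author K) = 0.8·0.9000 / (0.8·0.9000 + 0.15·0.1000) ≈ 0.9796
After 'absent': P(author K) = 0.8·0.9796 / (0.8·0.9796 + 0.15·0.0204) ≈ 0.9961
After 'present': P(author K) = 0.2·0.9961 / (0.2·0.9961 + 0.85·0.0039) ≈ 0.9837
After 'present': P(author K) = 0.2·0.9837 / (0.2·0.9837 + 0.85·0.0163) ≈ 0.9341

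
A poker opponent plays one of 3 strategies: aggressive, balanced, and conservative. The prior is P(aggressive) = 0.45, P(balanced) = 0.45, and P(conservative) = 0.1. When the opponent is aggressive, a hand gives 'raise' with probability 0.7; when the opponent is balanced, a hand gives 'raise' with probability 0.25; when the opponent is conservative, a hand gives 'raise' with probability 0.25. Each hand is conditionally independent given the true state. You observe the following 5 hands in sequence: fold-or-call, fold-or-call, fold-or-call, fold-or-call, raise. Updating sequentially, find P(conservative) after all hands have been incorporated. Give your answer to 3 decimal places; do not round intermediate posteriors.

After 'fold-or-call': normaliser = 0.3·0.4500 + 0.75·0.4500 + 0.75·0.1000; P(aggressive) ≈ 0.2466, P(balanced) ≈ 0.6164, P(conservative) ≈ 0.1370
After 'fold-or-call': normaliser = 0.3·0.2466 + 0.75·0.6164 + 0.75·0.1370; P(aggressive) ≈ 0.1158, P(balanced) ≈ 0.7235, P(conservative) ≈ 0.1608
After 'fold-or-call': normaliser = 0.3·0.1158 + 0.75·0.7235 + 0.75·0.1608; P(aggressive) ≈ 0.0498, P(balanced) ≈ 0.7775, P(conservative) ≈ 0.1728
After 'fold-or-call': normaliser = 0.3·0.0498 + 0.75·0.7775 + 0.75·0.1728; P(aggressive) ≈ 0.0205, P(balanced) ≈ 0.8014, P(conservative) ≈ 0.1781
After 'raise': normaliser = 0.7·0.0205 + 0.25·0.8014 + 0.25·0.1781; P(aggressive) ≈ 0.0554, P(balanced) ≈ 0.7729, P(conservative) ≈ 0.1717

0.172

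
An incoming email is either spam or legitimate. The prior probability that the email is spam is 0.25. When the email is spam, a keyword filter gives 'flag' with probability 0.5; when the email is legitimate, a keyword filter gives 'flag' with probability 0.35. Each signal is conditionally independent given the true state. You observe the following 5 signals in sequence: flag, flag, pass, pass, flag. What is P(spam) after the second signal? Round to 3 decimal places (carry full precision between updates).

After 'flag': P(spam) = 0.5·0.2500 / (0.5·0.2500 + 0.35·0.7500) ≈ 0.3226
After 'flag': P(spam) = 0.5·0.3226 / (0.5·0.3226 + 0.35·0.6774) ≈ 0.4049

0.405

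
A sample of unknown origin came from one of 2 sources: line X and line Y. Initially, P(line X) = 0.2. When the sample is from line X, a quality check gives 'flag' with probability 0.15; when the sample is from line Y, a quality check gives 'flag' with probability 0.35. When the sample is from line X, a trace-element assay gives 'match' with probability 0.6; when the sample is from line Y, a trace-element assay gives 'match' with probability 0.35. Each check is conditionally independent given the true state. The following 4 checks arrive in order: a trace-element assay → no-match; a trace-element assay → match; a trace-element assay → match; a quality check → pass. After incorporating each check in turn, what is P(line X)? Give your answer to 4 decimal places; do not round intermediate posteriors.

0.3716

Each posterior becomes the prior for the next update.
After a trace-element assay='no-match': P(line X) = 0.4·0.2000 / (0.4·0.2000 + 0.65·0.8000) ≈ 0.1333
After a trace-element assay='match': P(line X) = 0.6·0.1333 / (0.6·0.1333 + 0.35·0.8667) ≈ 0.2087
After a trace-element assay='match': P(line X) = 0.6·0.2087 / (0.6·0.2087 + 0.35·0.7913) ≈ 0.3114
After a quality check='pass': P(line X) = 0.85·0.3114 / (0.85·0.3114 + 0.65·0.6886) ≈ 0.3716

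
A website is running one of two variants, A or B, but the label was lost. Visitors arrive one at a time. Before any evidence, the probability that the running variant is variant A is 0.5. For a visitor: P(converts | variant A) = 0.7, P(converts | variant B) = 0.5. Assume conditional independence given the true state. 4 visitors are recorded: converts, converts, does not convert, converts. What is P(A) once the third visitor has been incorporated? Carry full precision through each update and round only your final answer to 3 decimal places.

0.540

After 'converts': P(A) = 0.7·0.5000 / (0.7·0.5000 + 0.5·0.5000) ≈ 0.5833
After 'converts': P(A) = 0.7·0.5833 / (0.7·0.5833 + 0.5·0.4167) ≈ 0.6622
After 'does not convert': P(A) = 0.3·0.6622 / (0.3·0.6622 + 0.5·0.3378) ≈ 0.5404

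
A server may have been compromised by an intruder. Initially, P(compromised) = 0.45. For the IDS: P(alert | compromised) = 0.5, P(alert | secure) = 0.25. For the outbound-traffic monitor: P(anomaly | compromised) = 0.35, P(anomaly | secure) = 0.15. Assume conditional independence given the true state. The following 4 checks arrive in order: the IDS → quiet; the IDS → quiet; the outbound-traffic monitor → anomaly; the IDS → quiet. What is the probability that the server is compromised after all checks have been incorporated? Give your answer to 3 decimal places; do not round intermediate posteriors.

After the IDS='quiet': P(compromised) = 0.5·0.4500 / (0.5·0.4500 + 0.75·0.5500) ≈ 0.3529
After the IDS='quiet': P(compromised) = 0.5·0.3529 / (0.5·0.3529 + 0.75·0.6471) ≈ 0.2667
After the outbound-traffic monitor='anomaly': P(compromised) = 0.35·0.2667 / (0.35·0.2667 + 0.15·0.7333) ≈ 0.4590
After the IDS='quiet': P(compromised) = 0.5·0.4590 / (0.5·0.4590 + 0.75·0.5410) ≈ 0.3613

0.361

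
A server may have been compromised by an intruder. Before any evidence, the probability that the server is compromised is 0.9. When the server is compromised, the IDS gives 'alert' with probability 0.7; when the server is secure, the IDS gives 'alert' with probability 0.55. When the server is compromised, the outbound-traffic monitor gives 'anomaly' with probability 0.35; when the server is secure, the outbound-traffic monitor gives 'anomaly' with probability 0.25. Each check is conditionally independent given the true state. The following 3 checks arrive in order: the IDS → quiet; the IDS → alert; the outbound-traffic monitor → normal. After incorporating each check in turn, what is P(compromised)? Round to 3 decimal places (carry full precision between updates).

After the IDS='quiet': P(compromised) = 0.3·0.9000 / (0.3·0.9000 + 0.45·0.1000) ≈ 0.8571
After the IDS='alert': P(compromised) = 0.7·0.8571 / (0.7·0.8571 + 0.55·0.1429) ≈ 0.8842
After the outbound-traffic monitor='normal': P(compromised) = 0.65·0.8842 / (0.65·0.8842 + 0.75·0.1158) ≈ 0.8687

0.869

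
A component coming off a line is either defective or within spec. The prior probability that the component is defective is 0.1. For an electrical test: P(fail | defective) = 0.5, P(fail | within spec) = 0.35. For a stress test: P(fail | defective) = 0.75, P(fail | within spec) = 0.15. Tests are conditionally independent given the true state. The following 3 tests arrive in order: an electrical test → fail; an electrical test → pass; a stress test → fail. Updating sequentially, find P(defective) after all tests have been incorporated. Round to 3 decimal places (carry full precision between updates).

Apply Bayes' rule sequentially, carrying P(defective) forward.
After an electrical test='fail': P(defective) = 0.5·0.1000 / (0.5·0.1000 + 0.35·0.9000) ≈ 0.1370
After an electrical test='pass': P(defective) = 0.5·0.1370 / (0.5·0.1370 + 0.65·0.8630) ≈ 0.1088
After a stress test='fail': P(defective) = 0.75·0.1088 / (0.75·0.1088 + 0.15·0.8912) ≈ 0.3791

0.379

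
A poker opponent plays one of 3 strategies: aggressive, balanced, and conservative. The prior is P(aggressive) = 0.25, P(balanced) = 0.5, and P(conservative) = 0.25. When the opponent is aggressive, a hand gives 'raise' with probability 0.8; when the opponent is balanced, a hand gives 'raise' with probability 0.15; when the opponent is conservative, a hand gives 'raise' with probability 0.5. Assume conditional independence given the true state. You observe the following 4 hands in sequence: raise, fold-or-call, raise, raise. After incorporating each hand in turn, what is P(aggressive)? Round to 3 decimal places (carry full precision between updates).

After 'raise': normaliser = 0.8·0.2500 + 0.15·0.5000 + 0.5·0.2500; P(aggressive) ≈ 0.5000, P(balanced) ≈ 0.1875, P(conservative) ≈ 0.3125
After 'fold-or-call': normaliser = 0.2·0.5000 + 0.85·0.1875 + 0.5·0.3125; P(aggressive) ≈ 0.2406, P(balanced) ≈ 0.3835, P(conservative) ≈ 0.3759
After 'raise': normaliser = 0.8·0.2406 + 0.15·0.3835 + 0.5·0.3759; P(aggressive) ≈ 0.4395, P(balanced) ≈ 0.1313, P(conservative) ≈ 0.4292
After 'raise': normaliser = 0.8·0.4395 + 0.15·0.1313 + 0.5·0.4292; P(aggressive) ≈ 0.6001, P(balanced) ≈ 0.0336, P(conservative) ≈ 0.3663

0.600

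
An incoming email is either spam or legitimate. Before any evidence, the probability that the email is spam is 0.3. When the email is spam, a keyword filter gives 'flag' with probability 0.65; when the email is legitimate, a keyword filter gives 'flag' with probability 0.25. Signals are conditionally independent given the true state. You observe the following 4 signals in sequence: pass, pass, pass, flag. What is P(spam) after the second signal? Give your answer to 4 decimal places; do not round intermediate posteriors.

Each posterior becomes the prior for the next update.
After 'pass': P(spam) = 0.35·0.3000 / (0.35·0.3000 + 0.75·0.7000) ≈ 0.1667
After 'pass': P(spam) = 0.35·0.1667 / (0.35·0.1667 + 0.75·0.8333) ≈ 0.0854

0.0854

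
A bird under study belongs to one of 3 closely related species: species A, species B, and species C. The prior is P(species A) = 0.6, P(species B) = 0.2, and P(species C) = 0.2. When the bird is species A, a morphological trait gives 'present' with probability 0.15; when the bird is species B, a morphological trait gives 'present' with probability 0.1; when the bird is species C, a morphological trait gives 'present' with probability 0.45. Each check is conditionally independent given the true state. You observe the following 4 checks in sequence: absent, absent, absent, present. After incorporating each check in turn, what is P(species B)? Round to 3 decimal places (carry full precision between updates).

After 'absent': normaliser = 0.85·0.6000 + 0.9·0.2000 + 0.55·0.2000; P(species A) ≈ 0.6375, P(species B) ≈ 0.2250, P(species C) ≈ 0.1375
After 'absent': normaliser = 0.85·0.6375 + 0.9·0.2250 + 0.55·0.1375; P(species A) ≈ 0.6608, P(species B) ≈ 0.2470, P(species C) ≈ 0.0922
After 'absent': normaliser = 0.85·0.6608 + 0.9·0.2470 + 0.55·0.0922; P(species A) ≈ 0.6730, P(species B) ≈ 0.2663, P(species C) ≈ 0.0608
After 'present': normaliser = 0.15·0.6730 + 0.1·0.2663 + 0.45·0.0608; P(species A) ≈ 0.6516, P(species B) ≈ 0.1719, P(species C) ≈ 0.1765

0.172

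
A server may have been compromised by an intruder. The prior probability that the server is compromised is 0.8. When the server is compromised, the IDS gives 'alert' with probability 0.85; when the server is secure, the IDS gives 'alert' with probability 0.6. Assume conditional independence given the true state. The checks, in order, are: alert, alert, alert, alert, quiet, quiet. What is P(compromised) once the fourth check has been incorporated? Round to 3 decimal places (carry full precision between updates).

After 'alert': P(compromised) = 0.85·0.8000 / (0.85·0.8000 + 0.6·0.2000) ≈ 0.8500
After 'alert': P(compromised) = 0.85·0.8500 / (0.85·0.8500 + 0.6·0.1500) ≈ 0.8892
After 'alert': P(compromised) = 0.85·0.8892 / (0.85·0.8892 + 0.6·0.1108) ≈ 0.9192
After 'alert': P(compromised) = 0.85·0.9192 / (0.85·0.9192 + 0.6·0.0808) ≈ 0.9416

0.942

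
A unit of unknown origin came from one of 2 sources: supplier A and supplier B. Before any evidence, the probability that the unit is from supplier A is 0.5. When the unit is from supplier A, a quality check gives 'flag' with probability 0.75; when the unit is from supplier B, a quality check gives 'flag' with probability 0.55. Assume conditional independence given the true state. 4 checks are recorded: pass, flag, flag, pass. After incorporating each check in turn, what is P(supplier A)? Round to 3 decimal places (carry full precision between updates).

Each posterior becomes the prior for the next update.
After 'pass': P(supplier A) = 0.25·0.5000 / (0.25·0.5000 + 0.45·0.5000) ≈ 0.3571
After 'flag': P(supplier A) = 0.75·0.3571 / (0.75·0.3571 + 0.55·0.6429) ≈ 0.4310
After 'flag': P(supplier A) = 0.75·0.4310 / (0.75·0.4310 + 0.55·0.5690) ≈ 0.5081
After 'pass': P(supplier A) = 0.25·0.5081 / (0.25·0.5081 + 0.45·0.4919) ≈ 0.3646

0.365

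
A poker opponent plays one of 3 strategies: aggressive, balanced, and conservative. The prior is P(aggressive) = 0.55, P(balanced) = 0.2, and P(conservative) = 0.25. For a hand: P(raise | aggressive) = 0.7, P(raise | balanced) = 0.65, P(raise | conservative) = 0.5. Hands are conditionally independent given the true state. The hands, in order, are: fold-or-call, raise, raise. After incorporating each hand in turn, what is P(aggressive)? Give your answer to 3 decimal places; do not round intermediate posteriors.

0.571

Each posterior becomes the prior for the next update.
After 'fold-or-call': normaliser = 0.3·0.5500 + 0.35·0.2000 + 0.5·0.2500; P(aggressive) ≈ 0.4583, P(balanced) ≈ 0.1944, P(conservative) ≈ 0.3472
After 'raise': normaliser = 0.7·0.4583 + 0.65·0.1944 + 0.5·0.3472; P(aggressive) ≈ 0.5168, P(balanced) ≈ 0.2036, P(conservative) ≈ 0.2796
After 'raise': normaliser = 0.7·0.5168 + 0.65·0.2036 + 0.5·0.2796; P(aggressive) ≈ 0.5707, P(balanced) ≈ 0.2088, P(conservative) ≈ 0.2206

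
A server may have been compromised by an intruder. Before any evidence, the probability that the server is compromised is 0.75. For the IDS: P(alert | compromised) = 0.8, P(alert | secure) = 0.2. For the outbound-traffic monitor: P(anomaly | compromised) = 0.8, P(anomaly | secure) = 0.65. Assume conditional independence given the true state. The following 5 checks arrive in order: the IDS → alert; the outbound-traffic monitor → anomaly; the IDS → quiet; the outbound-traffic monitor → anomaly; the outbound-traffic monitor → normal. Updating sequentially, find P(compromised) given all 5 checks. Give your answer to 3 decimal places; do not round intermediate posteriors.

After the IDS='alert': P(compromised) = 0.8·0.7500 / (0.8·0.7500 + 0.2·0.2500) ≈ 0.9231
After the outbound-traffic monitor='anomaly': P(compromised) = 0.8·0.9231 / (0.8·0.9231 + 0.65·0.0769) ≈ 0.9366
After the IDS='quiet': P(compromised) = 0.2·0.9366 / (0.2·0.9366 + 0.8·0.0634) ≈ 0.7869
After the outbound-traffic monitor='anomaly': P(compromised) = 0.8·0.7869 / (0.8·0.7869 + 0.65·0.2131) ≈ 0.8196
After the outbound-traffic monitor='normal': P(compromised) = 0.2·0.8196 / (0.2·0.8196 + 0.35·0.1804) ≈ 0.7220

0.722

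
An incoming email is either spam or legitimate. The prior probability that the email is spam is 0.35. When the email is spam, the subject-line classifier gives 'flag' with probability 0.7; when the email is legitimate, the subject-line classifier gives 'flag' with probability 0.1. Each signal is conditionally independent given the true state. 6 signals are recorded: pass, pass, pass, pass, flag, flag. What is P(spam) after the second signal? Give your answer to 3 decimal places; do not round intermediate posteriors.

After 'pass': P(spam) = 0.3·0.3500 / (0.3·0.3500 + 0.9·0.6500) ≈ 0.1522
After 'pass': P(spam) = 0.3·0.1522 / (0.3·0.1522 + 0.9·0.8478) ≈ 0.0565

0.056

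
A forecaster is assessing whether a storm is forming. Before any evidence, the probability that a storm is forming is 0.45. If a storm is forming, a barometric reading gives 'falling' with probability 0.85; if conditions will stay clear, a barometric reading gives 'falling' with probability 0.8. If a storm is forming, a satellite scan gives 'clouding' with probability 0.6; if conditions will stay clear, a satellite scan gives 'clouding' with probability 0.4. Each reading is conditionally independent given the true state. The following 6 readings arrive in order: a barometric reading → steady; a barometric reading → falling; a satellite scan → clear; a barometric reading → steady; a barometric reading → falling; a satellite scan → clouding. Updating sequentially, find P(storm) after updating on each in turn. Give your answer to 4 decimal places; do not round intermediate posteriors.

0.3419

After a barometric reading='steady': P(storm) = 0.15·0.4500 / (0.15·0.4500 + 0.2·0.5500) ≈ 0.3803
After a barometric reading='falling': P(storm) = 0.85·0.3803 / (0.85·0.3803 + 0.8·0.6197) ≈ 0.3947
After a satellite scan='clear': P(storm) = 0.4·0.3947 / (0.4·0.3947 + 0.6·0.6053) ≈ 0.3030
After a barometric reading='steady': P(storm) = 0.15·0.3030 / (0.15·0.3030 + 0.2·0.6970) ≈ 0.2458
After a barometric reading='falling': P(storm) = 0.85·0.2458 / (0.85·0.2458 + 0.8·0.7542) ≈ 0.2573
After a satellite scan='clouding': P(storm) = 0.6·0.2573 / (0.6·0.2573 + 0.4·0.7427) ≈ 0.3419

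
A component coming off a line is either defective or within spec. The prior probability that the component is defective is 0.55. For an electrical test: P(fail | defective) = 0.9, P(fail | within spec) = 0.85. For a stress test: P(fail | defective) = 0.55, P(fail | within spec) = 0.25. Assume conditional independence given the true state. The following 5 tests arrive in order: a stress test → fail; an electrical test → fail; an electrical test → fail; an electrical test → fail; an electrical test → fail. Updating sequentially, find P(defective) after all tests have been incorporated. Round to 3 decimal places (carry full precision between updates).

0.772

After a stress test='fail': P(defective) = 0.55·0.5500 / (0.55·0.5500 + 0.25·0.4500) ≈ 0.7289
After an electrical test='fail': P(defective) = 0.9·0.7289 / (0.9·0.7289 + 0.85·0.2711) ≈ 0.7401
After an electrical test='fail': P(defective) = 0.9·0.7401 / (0.9·0.7401 + 0.85·0.2599) ≈ 0.7509
After an electrical test='fail': P(defective) = 0.9·0.7509 / (0.9·0.7509 + 0.85·0.2491) ≈ 0.7614
After an electrical test='fail': P(defective) = 0.9·0.7614 / (0.9·0.7614 + 0.85·0.2386) ≈ 0.7717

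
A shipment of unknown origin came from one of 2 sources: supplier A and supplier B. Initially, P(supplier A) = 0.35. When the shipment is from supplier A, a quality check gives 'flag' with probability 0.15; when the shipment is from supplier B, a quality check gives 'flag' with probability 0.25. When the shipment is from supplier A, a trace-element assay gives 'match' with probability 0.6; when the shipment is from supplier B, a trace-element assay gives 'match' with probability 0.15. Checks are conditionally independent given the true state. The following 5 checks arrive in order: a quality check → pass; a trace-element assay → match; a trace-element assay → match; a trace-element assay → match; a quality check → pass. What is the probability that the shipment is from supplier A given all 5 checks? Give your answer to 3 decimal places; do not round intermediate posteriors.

0.978

After a quality check='pass': P(supplier A) = 0.85·0.3500 / (0.85·0.3500 + 0.75·0.6500) ≈ 0.3790
After a trace-element assay='match': P(supplier A) = 0.6·0.3790 / (0.6·0.3790 + 0.15·0.6210) ≈ 0.7094
After a trace-element assay='match': P(supplier A) = 0.6·0.7094 / (0.6·0.7094 + 0.15·0.2906) ≈ 0.9071
After a trace-element assay='match': P(supplier A) = 0.6·0.9071 / (0.6·0.9071 + 0.15·0.0929) ≈ 0.9750
After a quality check='pass': P(supplier A) = 0.85·0.9750 / (0.85·0.9750 + 0.75·0.0250) ≈ 0.9779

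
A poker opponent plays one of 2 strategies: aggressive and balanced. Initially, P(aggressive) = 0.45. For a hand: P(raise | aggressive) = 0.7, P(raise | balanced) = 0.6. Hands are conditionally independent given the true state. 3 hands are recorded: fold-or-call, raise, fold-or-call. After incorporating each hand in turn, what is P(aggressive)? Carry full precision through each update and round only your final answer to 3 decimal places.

After 'fold-or-call': P(aggressive) = 0.3·0.4500 / (0.3·0.4500 + 0.4·0.5500) ≈ 0.3803
After 'raise': P(aggressive) = 0.7·0.3803 / (0.7·0.3803 + 0.6·0.6197) ≈ 0.4172
After 'fold-or-call': P(aggressive) = 0.3·0.4172 / (0.3·0.4172 + 0.4·0.5828) ≈ 0.3494

0.349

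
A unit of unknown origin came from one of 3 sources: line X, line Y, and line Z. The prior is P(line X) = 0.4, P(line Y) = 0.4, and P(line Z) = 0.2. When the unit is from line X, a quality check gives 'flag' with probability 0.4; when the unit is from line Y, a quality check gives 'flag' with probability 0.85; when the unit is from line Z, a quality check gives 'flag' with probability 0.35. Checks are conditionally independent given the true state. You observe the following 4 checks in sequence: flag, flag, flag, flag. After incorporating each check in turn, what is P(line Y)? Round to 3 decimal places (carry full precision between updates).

After 'flag': normaliser = 0.4·0.4000 + 0.85·0.4000 + 0.35·0.2000; P(line X) ≈ 0.2807, P(line Y) ≈ 0.5965, P(line Z) ≈ 0.1228
After 'flag': normaliser = 0.4·0.2807 + 0.85·0.5965 + 0.35·0.1228; P(line X) ≈ 0.1695, P(line Y) ≈ 0.7656, P(line Z) ≈ 0.0649
After 'flag': normaliser = 0.4·0.1695 + 0.85·0.7656 + 0.35·0.0649; P(line X) ≈ 0.0915, P(line Y) ≈ 0.8779, P(line Z) ≈ 0.0306
After 'flag': normaliser = 0.4·0.0915 + 0.85·0.8779 + 0.35·0.0306; P(line X) ≈ 0.0461, P(line Y) ≈ 0.9404, P(line Z) ≈ 0.0135

0.940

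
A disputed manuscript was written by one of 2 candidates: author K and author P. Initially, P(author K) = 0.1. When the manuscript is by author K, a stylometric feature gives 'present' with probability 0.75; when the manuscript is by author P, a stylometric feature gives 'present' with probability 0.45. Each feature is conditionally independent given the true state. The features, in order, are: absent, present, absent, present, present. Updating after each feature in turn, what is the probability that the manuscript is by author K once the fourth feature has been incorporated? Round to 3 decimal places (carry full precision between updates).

After 'absent': P(author K) = 0.25·0.1000 / (0.25·0.1000 + 0.55·0.9000) ≈ 0.0481
After 'present': P(author K) = 0.75·0.0481 / (0.75·0.0481 + 0.45·0.9519) ≈ 0.0776
After 'absent': P(author K) = 0.25·0.0776 / (0.25·0.0776 + 0.55·0.9224) ≈ 0.0369
After 'present': P(author K) = 0.75·0.0369 / (0.75·0.0369 + 0.45·0.9631) ≈ 0.0599

0.060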